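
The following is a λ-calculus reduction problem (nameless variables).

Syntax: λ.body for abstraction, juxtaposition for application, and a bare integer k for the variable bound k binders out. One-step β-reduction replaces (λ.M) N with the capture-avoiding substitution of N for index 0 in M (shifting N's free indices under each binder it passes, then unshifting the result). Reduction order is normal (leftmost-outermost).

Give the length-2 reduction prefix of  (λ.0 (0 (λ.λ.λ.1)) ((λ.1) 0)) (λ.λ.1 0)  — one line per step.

  start: (λ.0 (0 (λ.λ.λ.1)) ((λ.1) 0)) (λ.λ.1 0)
  →1  (λ.λ.1 0) ((λ.λ.1 0) (λ.λ.λ.1)) ((λ.λ.λ.1 0) (λ.λ.1 0))
  →2  (λ.(λ.λ.1 0) (λ.λ.λ.1) 0) ((λ.λ.λ.1 0) (λ.λ.1 0))

Answer: after 2 steps: (λ.(λ.λ.1 0) (λ.λ.λ.1) 0) ((λ.λ.λ.1 0) (λ.λ.1 0))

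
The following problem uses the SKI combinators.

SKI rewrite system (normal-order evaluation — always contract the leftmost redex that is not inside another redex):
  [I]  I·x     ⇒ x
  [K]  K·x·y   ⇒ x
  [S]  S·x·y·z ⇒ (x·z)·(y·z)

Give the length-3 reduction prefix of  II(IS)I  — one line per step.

  start: II(IS)I
  →1  I(IS)I
  →2  ISI
  →3  SI

Answer: after 3 steps: SI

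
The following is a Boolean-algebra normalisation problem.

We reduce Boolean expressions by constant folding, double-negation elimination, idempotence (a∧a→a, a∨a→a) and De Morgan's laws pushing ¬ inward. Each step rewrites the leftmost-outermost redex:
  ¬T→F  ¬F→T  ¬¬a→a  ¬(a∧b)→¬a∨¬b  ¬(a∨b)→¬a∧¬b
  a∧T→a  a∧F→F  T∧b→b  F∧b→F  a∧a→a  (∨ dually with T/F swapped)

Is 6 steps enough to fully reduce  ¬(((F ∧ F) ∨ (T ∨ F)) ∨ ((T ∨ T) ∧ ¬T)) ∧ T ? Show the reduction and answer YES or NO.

  start: ¬(((F ∧ F) ∨ (T ∨ F)) ∨ ((T ∨ T) ∧ ¬T)) ∧ T
  [1] ¬(((F ∧ F) ∨ (T ∨ F)) ∨ ((T ∨ T) ∧ ¬T))
  [2] ¬((F ∧ F) ∨ (T ∨ F)) ∧ ¬((T ∨ T) ∧ ¬T)
  [3] (¬(F ∧ F) ∧ ¬(T ∨ F)) ∧ ¬((T ∨ T) ∧ ¬T)
  [4] ((¬F ∨ ¬F) ∧ ¬(T ∨ F)) ∧ ¬((T ∨ T) ∧ ¬T)
  [5] (¬F ∧ ¬(T ∨ F)) ∧ ¬((T ∨ T) ∧ ¬T)
  [6] (T ∧ ¬(T ∨ F)) ∧ ¬((T ∨ T) ∧ ¬T)

Answer: NO — after 6 steps the term is (T ∧ ¬(T ∨ F)) ∧ ¬((T ∨ T) ∧ ¬T), not yet normal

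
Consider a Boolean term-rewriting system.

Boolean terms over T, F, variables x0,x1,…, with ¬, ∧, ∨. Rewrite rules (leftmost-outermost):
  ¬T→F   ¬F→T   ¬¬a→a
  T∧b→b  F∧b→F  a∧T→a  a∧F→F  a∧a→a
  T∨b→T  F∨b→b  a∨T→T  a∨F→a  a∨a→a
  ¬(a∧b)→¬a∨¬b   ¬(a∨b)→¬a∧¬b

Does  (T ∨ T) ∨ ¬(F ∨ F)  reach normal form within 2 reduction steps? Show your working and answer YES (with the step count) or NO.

Answer: YES — reaches normal form T in 2 ≤ 2 steps

Reduction:
  start: (T ∨ T) ∨ ¬(F ∨ F)
  →1  T ∨ ¬(F ∨ F)
  →2  T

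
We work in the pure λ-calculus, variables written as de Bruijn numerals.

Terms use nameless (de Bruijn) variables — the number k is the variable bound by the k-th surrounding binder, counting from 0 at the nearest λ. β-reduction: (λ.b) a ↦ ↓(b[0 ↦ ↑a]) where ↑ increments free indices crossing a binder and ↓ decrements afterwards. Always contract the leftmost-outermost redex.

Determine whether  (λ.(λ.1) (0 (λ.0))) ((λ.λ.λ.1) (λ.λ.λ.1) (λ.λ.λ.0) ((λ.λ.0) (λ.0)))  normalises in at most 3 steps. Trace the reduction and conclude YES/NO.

  start: (λ.(λ.1) (0 (λ.0))) ((λ.λ.λ.1) (λ.λ.λ.1) (λ.λ.λ.0) ((λ.λ.0) (λ.0)))
  →1  (λ.(λ.λ.λ.1) (λ.λ.λ.1) (λ.λ.λ.0) ((λ.λ.0) (λ.0))) ((λ.λ.λ.1) (λ.λ.λ.1) (λ.λ.λ.0) ((λ.λ.0) (λ.0)) (λ.0))
  →2  (λ.λ.λ.1) (λ.λ.λ.1) (λ.λ.λ.0) ((λ.λ.0) (λ.0))
  →3  (λ.λ.1) (λ.λ.λ.0) ((λ.λ.0) (λ.0))

Answer: NO — after 3 steps the term is (λ.λ.1) (λ.λ.λ.0) ((λ.λ.0) (λ.0)), not yet normal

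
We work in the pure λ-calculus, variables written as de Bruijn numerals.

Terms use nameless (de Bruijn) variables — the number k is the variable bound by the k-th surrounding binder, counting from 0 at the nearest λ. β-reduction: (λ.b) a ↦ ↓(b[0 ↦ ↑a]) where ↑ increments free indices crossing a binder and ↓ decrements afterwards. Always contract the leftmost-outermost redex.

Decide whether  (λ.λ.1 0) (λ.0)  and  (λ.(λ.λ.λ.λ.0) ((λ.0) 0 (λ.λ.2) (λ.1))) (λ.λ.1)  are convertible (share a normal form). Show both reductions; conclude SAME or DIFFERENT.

Term A:
  start: (λ.λ.1 0) (λ.0)
  step 1: λ.(λ.0) 0
  step 2: λ.0

Term B:
  start: (λ.(λ.λ.λ.λ.0) ((λ.0) 0 (λ.λ.2) (λ.1))) (λ.λ.1)
  step 1: (λ.λ.λ.λ.0) ((λ.0) (λ.λ.1) (λ.λ.λ.λ.1) (λ.λ.λ.1))
  step 2: λ.λ.λ.0

Answer: DIFFERENT — A ⇓ λ.0, B ⇓ λ.λ.λ.0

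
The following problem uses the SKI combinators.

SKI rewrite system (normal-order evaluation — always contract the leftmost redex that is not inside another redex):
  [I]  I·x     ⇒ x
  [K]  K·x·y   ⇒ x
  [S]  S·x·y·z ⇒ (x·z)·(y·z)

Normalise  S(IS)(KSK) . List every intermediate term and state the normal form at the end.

  start: S(IS)(KSK)
  step 1: SS(KSK)
  step 2: SSS

Answer: normal form = SSS  (in 2 steps)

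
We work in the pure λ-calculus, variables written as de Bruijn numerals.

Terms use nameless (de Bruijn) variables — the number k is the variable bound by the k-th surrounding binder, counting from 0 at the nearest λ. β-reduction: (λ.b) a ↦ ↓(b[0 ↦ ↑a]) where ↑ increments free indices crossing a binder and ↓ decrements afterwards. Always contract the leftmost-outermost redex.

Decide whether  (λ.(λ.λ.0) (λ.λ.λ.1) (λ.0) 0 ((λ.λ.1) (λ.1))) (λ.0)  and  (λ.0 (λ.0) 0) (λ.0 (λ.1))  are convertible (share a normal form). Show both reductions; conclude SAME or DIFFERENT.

Answer: DIFFERENT — A ⇓ λ.λ.λ.0, B ⇓ λ.0

Working:
Term A:
  start: (λ.(λ.λ.0) (λ.λ.λ.1) (λ.0) 0 ((λ.λ.1) (λ.1))) (λ.0)
  step 1: (λ.λ.0) (λ.λ.λ.1) (λ.0) (λ.0) ((λ.λ.1) (λ.λ.0))
  step 2: (λ.0) (λ.0) (λ.0) ((λ.λ.1) (λ.λ.0))
  step 3: (λ.0) (λ.0) ((λ.λ.1) (λ.λ.0))
  step 4: (λ.0) ((λ.λ.1) (λ.λ.0))
  step 5: (λ.λ.1) (λ.λ.0)
  step 6: λ.λ.λ.0

Term B:
  start: (λ.0 (λ.0) 0) (λ.0 (λ.1))
  step 1: (λ.0 (λ.1)) (λ.0) (λ.0 (λ.1))
  step 2: (λ.0) (λ.λ.0) (λ.0 (λ.1))
  step 3: (λ.λ.0) (λ.0 (λ.1))
  step 4: λ.0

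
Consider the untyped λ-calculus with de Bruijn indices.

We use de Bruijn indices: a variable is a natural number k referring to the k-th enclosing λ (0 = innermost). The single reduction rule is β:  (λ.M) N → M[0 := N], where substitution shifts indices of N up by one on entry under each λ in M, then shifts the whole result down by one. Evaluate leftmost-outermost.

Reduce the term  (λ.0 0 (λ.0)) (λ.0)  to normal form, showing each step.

  start: (λ.0 0 (λ.0)) (λ.0)
  →1  (λ.0) (λ.0) (λ.0)
  →2  (λ.0) (λ.0)
  →3  λ.0

Answer: normal form = λ.0  (in 3 steps)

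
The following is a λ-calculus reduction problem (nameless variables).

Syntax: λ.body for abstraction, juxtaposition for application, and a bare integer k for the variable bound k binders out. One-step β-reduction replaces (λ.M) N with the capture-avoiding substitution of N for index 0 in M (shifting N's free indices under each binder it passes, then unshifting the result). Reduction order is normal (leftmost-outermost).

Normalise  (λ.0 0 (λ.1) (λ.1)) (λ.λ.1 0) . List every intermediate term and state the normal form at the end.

  start: (λ.0 0 (λ.1) (λ.1)) (λ.λ.1 0)
  [1] (λ.λ.1 0) (λ.λ.1 0) (λ.λ.λ.1 0) (λ.λ.λ.1 0)
  [2] (λ.(λ.λ.1 0) 0) (λ.λ.λ.1 0) (λ.λ.λ.1 0)
  [3] (λ.λ.1 0) (λ.λ.λ.1 0) (λ.λ.λ.1 0)
  [4] (λ.(λ.λ.λ.1 0) 0) (λ.λ.λ.1 0)
  [5] (λ.λ.λ.1 0) (λ.λ.λ.1 0)
  [6] λ.λ.1 0

Answer: normal form = λ.λ.1 0  (in 6 steps)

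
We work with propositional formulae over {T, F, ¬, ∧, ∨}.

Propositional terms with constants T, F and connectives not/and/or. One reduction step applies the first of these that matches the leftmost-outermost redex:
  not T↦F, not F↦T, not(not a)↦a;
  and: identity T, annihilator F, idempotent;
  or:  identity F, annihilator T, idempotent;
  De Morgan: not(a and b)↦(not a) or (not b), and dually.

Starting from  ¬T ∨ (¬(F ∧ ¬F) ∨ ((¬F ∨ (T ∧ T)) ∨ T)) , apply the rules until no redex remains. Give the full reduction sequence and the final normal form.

  start: ¬T ∨ (¬(F ∧ ¬F) ∨ ((¬F ∨ (T ∧ T)) ∨ T))
  →1  F ∨ (¬(F ∧ ¬F) ∨ ((¬F ∨ (T ∧ T)) ∨ T))
  →2  ¬(F ∧ ¬F) ∨ ((¬F ∨ (T ∧ T)) ∨ T)
  →3  (¬F ∨ ¬¬F) ∨ ((¬F ∨ (T ∧ T)) ∨ T)
  →4  (T ∨ ¬¬F) ∨ ((¬F ∨ (T ∧ T)) ∨ T)
  →5  T ∨ ((¬F ∨ (T ∧ T)) ∨ T)
  →6  T

Answer: normal form = T  (in 6 steps)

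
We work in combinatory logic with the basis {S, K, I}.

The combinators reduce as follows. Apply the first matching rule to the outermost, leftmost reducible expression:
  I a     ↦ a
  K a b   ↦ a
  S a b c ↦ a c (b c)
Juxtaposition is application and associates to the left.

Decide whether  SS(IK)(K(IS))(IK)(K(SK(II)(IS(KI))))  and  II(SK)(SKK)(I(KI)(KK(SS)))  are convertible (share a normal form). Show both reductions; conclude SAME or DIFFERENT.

Answer: DIFFERENT — A ⇓ S(KS)(K(S(KI))), B ⇓ I

Derivation:
Term A:
  start: SS(IK)(K(IS))(IK)(K(SK(II)(IS(KI))))
  →1  S(K(IS))(IK(K(IS)))(IK)(K(SK(II)(IS(KI))))
  →2  K(IS)(IK)(IK(K(IS))(IK))(K(SK(II)(IS(KI))))
  →3  IS(IK(K(IS))(IK))(K(SK(II)(IS(KI))))
  →4  S(IK(K(IS))(IK))(K(SK(II)(IS(KI))))
  →5  S(K(K(IS))(IK))(K(SK(II)(IS(KI))))
  →6  S(K(IS))(K(SK(II)(IS(KI))))
  →7  S(KS)(K(SK(II)(IS(KI))))
  →8  S(KS)(K(K(IS(KI))(II(IS(KI)))))
  →9  S(KS)(K(IS(KI)))
  →10  S(KS)(K(S(KI)))

Term B:
  start: II(SK)(SKK)(I(KI)(KK(SS)))
  →1  I(SK)(SKK)(I(KI)(KK(SS)))
  →2  SK(SKK)(I(KI)(KK(SS)))
  →3  K(I(KI)(KK(SS)))(SKK(I(KI)(KK(SS))))
  →4  I(KI)(KK(SS))
  →5  KI(KK(SS))
  →6  I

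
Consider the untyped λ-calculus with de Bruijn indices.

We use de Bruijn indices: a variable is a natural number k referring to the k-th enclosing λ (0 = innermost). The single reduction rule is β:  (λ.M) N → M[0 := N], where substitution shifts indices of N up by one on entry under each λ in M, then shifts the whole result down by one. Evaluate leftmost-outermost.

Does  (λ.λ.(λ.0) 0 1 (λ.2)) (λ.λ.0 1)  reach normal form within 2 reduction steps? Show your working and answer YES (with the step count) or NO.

  start: (λ.λ.(λ.0) 0 1 (λ.2)) (λ.λ.0 1)
  →1  λ.(λ.0) 0 (λ.λ.0 1) (λ.λ.λ.0 1)
  →2  λ.0 (λ.λ.0 1) (λ.λ.λ.0 1)

Answer: YES — reaches normal form λ.0 (λ.λ.0 1) (λ.λ.λ.0 1) in 2 ≤ 2 steps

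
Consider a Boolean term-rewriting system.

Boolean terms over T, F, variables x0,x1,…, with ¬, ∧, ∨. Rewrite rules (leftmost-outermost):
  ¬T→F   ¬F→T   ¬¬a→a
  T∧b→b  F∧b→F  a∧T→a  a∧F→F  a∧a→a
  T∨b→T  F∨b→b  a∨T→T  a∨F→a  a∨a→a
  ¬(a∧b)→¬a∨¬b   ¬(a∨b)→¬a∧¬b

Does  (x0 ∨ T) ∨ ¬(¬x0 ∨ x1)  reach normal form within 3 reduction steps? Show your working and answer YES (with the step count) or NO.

  start: (x0 ∨ T) ∨ ¬(¬x0 ∨ x1)
  →1  T ∨ ¬(¬x0 ∨ x1)
  →2  T

Answer: YES — reaches normal form T in 2 ≤ 3 steps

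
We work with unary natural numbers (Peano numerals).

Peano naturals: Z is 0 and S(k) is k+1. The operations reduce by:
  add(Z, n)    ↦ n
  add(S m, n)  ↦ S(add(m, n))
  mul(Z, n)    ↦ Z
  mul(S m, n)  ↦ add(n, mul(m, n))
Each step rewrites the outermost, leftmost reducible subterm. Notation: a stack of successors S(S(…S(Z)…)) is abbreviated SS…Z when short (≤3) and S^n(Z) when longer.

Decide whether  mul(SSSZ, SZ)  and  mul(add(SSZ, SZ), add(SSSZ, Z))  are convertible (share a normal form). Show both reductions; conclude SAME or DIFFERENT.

Term A:
  start: mul(SSSZ, SZ)
  step 1: add(SZ, mul(SSZ, SZ))
  step 2: S(add(Z, mul(SSZ, SZ)))
  step 3: S(mul(SSZ, SZ))
  step 4: S(add(SZ, mul(SZ, SZ)))
  step 5: S(S(add(Z, mul(SZ, SZ))))
  step 6: S(S(mul(SZ, SZ)))
  step 7: S(S(add(SZ, mul(Z, SZ))))
  step 8: S(S(S(add(Z, mul(Z, SZ)))))
  step 9: S(S(S(mul(Z, SZ))))
  step 10: SSSZ

Term B:
  start: mul(add(SSZ, SZ), add(SSSZ, Z))
  step 1: mul(S(add(SZ, SZ)), add(SSSZ, Z))
  step 2: add(add(SSSZ, Z), mul(add(SZ, SZ), add(SSSZ, Z)))
  step 3: add(S(add(SSZ, Z)), mul(add(SZ, SZ), add(SSSZ, Z)))
  step 4: S(add(add(SSZ, Z), mul(add(SZ, SZ), add(SSSZ, Z))))
  step 5: S(add(S(add(SZ, Z)), mul(add(SZ, SZ), add(SSSZ, Z))))
  step 6: S(S(add(add(SZ, Z), mul(add(SZ, SZ), add(SSSZ, Z)))))
  step 7: S(S(add(S(add(Z, Z)), mul(add(SZ, SZ), add(SSSZ, Z)))))
  step 8: S(S(S(add(add(Z, Z), mul(add(SZ, SZ), add(SSSZ, Z))))))
  step 9: S(S(S(add(Z, mul(add(SZ, SZ), add(SSSZ, Z))))))
  step 10: S(S(S(mul(add(SZ, SZ), add(SSSZ, Z)))))
  step 11: S(S(S(mul(S(add(Z, SZ)), add(SSSZ, Z)))))
  step 12: S(S(S(add(add(SSSZ, Z), mul(add(Z, SZ), add(SSSZ, Z))))))
  step 13: S(S(S(add(S(add(SSZ, Z)), mul(add(Z, SZ), add(SSSZ, Z))))))
  step 14: S(S(S(S(add(add(SSZ, Z), mul(add(Z, SZ), add(SSSZ, Z)))))))
  step 15: S(S(S(S(add(S(add(SZ, Z)), mul(add(Z, SZ), add(SSSZ, Z)))))))
  step 16: S(S(S(S(S(add(add(SZ, Z), mul(add(Z, SZ), add(SSSZ, Z))))))))
  step 17: S(S(S(S(S(add(S(add(Z, Z)), mul(add(Z, SZ), add(SSSZ, Z))))))))
  step 18: S(S(S(S(S(S(add(add(Z, Z), mul(add(Z, SZ), add(SSSZ, Z)))))))))
  step 19: S(S(S(S(S(S(add(Z, mul(add(Z, SZ), add(SSSZ, Z)))))))))
  step 20: S(S(S(S(S(S(mul(add(Z, SZ), add(SSSZ, Z))))))))
  step 21: S(S(S(S(S(S(mul(SZ, add(SSSZ, Z))))))))
  step 22: S(S(S(S(S(S(add(add(SSSZ, Z), mul(Z, add(SSSZ, Z)))))))))
  step 23: S(S(S(S(S(S(add(S(add(SSZ, Z)), mul(Z, add(SSSZ, Z)))))))))
  step 24: S(S(S(S(S(S(S(add(add(SSZ, Z), mul(Z, add(SSSZ, Z))))))))))
  step 25: S(S(S(S(S(S(S(add(S(add(SZ, Z)), mul(Z, add(SSSZ, Z))))))))))
  step 26: S(S(S(S(S(S(S(S(add(add(SZ, Z), mul(Z, add(SSSZ, Z)))))))))))
  step 27: S(S(S(S(S(S(S(S(add(S(add(Z, Z)), mul(Z, add(SSSZ, Z)))))))))))
  step 28: S(S(S(S(S(S(S(S(S(add(add(Z, Z), mul(Z, add(SSSZ, Z))))))))))))
  step 29: S(S(S(S(S(S(S(S(S(add(Z, mul(Z, add(SSSZ, Z))))))))))))
  step 30: S(S(S(S(S(S(S(S(S(mul(Z, add(SSSZ, Z)))))))))))
  step 31: S^9(Z)

Answer: DIFFERENT — A ⇓ SSSZ, B ⇓ S^9(Z)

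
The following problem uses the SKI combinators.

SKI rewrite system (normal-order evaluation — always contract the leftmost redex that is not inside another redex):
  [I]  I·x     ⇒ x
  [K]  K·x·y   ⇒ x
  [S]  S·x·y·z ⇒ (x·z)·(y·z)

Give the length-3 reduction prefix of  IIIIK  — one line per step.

Answer: after 3 steps: IK

Working:
  start: IIIIK
  [1] IIIK
  [2] IIK
  [3] IK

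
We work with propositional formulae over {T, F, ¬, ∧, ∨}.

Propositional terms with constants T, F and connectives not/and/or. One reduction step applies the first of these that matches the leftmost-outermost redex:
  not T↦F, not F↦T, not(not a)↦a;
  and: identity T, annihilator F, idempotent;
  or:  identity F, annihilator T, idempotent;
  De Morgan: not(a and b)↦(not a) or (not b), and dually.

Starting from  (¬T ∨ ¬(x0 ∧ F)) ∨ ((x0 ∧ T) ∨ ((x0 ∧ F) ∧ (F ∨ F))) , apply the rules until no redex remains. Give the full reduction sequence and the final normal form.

  start: (¬T ∨ ¬(x0 ∧ F)) ∨ ((x0 ∧ T) ∨ ((x0 ∧ F) ∧ (F ∨ F)))
  [1] (F ∨ ¬(x0 ∧ F)) ∨ ((x0 ∧ T) ∨ ((x0 ∧ F) ∧ (F ∨ F)))
  [2] ¬(x0 ∧ F) ∨ ((x0 ∧ T) ∨ ((x0 ∧ F) ∧ (F ∨ F)))
  [3] (¬x0 ∨ ¬F) ∨ ((x0 ∧ T) ∨ ((x0 ∧ F) ∧ (F ∨ F)))
  [4] (¬x0 ∨ T) ∨ ((x0 ∧ T) ∨ ((x0 ∧ F) ∧ (F ∨ F)))
  [5] T ∨ ((x0 ∧ T) ∨ ((x0 ∧ F) ∧ (F ∨ F)))
  [6] T

Answer: normal form = T  (in 6 steps)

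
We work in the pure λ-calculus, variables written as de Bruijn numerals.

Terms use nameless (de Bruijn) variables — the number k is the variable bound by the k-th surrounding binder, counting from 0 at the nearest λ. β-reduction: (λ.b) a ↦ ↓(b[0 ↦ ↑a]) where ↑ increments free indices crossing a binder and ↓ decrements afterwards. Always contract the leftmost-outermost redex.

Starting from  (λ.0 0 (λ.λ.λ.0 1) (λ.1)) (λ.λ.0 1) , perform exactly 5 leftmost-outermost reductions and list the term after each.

Answer: after 5 steps: λ.0 (λ.λ.λ.0 1)

Reduction:
  start: (λ.0 0 (λ.λ.λ.0 1) (λ.1)) (λ.λ.0 1)
  →1  (λ.λ.0 1) (λ.λ.0 1) (λ.λ.λ.0 1) (λ.λ.λ.0 1)
  →2  (λ.0 (λ.λ.0 1)) (λ.λ.λ.0 1) (λ.λ.λ.0 1)
  →3  (λ.λ.λ.0 1) (λ.λ.0 1) (λ.λ.λ.0 1)
  →4  (λ.λ.0 1) (λ.λ.λ.0 1)
  →5  λ.0 (λ.λ.λ.0 1)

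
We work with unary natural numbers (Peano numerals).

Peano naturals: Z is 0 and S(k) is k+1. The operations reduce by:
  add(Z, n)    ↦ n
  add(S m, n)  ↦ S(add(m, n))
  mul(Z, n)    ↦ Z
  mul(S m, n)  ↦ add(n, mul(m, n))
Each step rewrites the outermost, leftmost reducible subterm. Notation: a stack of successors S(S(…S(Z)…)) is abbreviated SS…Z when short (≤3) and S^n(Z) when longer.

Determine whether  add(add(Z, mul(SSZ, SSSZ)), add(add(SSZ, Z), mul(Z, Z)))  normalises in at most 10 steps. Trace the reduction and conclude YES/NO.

  start: add(add(Z, mul(SSZ, SSSZ)), add(add(SSZ, Z), mul(Z, Z)))
  step 1: add(mul(SSZ, SSSZ), add(add(SSZ, Z), mul(Z, Z)))
  step 2: add(add(SSSZ, mul(SZ, SSSZ)), add(add(SSZ, Z), mul(Z, Z)))
  step 3: add(S(add(SSZ, mul(SZ, SSSZ))), add(add(SSZ, Z), mul(Z, Z)))
  step 4: S(add(add(SSZ, mul(SZ, SSSZ)), add(add(SSZ, Z), mul(Z, Z))))
  step 5: S(add(S(add(SZ, mul(SZ, SSSZ))), add(add(SSZ, Z), mul(Z, Z))))
  step 6: S(S(add(add(SZ, mul(SZ, SSSZ)), add(add(SSZ, Z), mul(Z, Z)))))
  step 7: S(S(add(S(add(Z, mul(SZ, SSSZ))), add(add(SSZ, Z), mul(Z, Z)))))
  step 8: S(S(S(add(add(Z, mul(SZ, SSSZ)), add(add(SSZ, Z), mul(Z, Z))))))
  step 9: S(S(S(add(mul(SZ, SSSZ), add(add(SSZ, Z), mul(Z, Z))))))
  step 10: S(S(S(add(add(SSSZ, mul(Z, SSSZ)), add(add(SSZ, Z), mul(Z, Z))))))

Answer: NO — after 10 steps the term is S(S(S(add(add(SSSZ, mul(Z, SSSZ)), add(add(SSZ, Z), mul(Z, Z)))))), not yet normal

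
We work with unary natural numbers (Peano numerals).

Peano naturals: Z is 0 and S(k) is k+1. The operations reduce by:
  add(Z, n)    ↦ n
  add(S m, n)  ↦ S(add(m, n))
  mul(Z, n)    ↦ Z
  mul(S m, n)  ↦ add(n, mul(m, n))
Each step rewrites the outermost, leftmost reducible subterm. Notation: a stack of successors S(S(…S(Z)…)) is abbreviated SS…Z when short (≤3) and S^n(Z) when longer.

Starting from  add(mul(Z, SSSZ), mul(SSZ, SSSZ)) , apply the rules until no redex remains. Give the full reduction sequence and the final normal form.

Answer: normal form = S^6(Z)  (in 13 steps)

Derivation:
  start: add(mul(Z, SSSZ), mul(SSZ, SSSZ))
  →1  add(Z, mul(SSZ, SSSZ))
  →2  mul(SSZ, SSSZ)
  →3  add(SSSZ, mul(SZ, SSSZ))
  →4  S(add(SSZ, mul(SZ, SSSZ)))
  →5  S(S(add(SZ, mul(SZ, SSSZ))))
  →6  S(S(S(add(Z, mul(SZ, SSSZ)))))
  →7  S(S(S(mul(SZ, SSSZ))))
  →8  S(S(S(add(SSSZ, mul(Z, SSSZ)))))
  →9  S(S(S(S(add(SSZ, mul(Z, SSSZ))))))
  →10  S(S(S(S(S(add(SZ, mul(Z, SSSZ)))))))
  →11  S(S(S(S(S(S(add(Z, mul(Z, SSSZ))))))))
  →12  S(S(S(S(S(S(mul(Z, SSSZ)))))))
  →13  S^6(Z)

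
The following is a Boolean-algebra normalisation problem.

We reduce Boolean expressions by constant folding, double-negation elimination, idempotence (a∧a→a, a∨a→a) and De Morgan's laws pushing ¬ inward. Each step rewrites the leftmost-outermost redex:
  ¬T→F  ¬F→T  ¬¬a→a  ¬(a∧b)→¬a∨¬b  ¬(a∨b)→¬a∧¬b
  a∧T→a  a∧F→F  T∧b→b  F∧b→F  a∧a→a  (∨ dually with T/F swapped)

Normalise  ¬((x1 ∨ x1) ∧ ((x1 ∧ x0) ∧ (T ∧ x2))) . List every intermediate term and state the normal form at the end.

Answer: normal form = ¬x1 ∨ ((¬x1 ∨ ¬x0) ∨ ¬x2)  (in 8 steps)

Working:
  start: ¬((x1 ∨ x1) ∧ ((x1 ∧ x0) ∧ (T ∧ x2)))
  step 1: ¬(x1 ∨ x1) ∨ ¬((x1 ∧ x0) ∧ (T ∧ x2))
  step 2: (¬x1 ∧ ¬x1) ∨ ¬((x1 ∧ x0) ∧ (T ∧ x2))
  step 3: ¬x1 ∨ ¬((x1 ∧ x0) ∧ (T ∧ x2))
  step 4: ¬x1 ∨ (¬(x1 ∧ x0) ∨ ¬(T ∧ x2))
  step 5: ¬x1 ∨ ((¬x1 ∨ ¬x0) ∨ ¬(T ∧ x2))
  step 6: ¬x1 ∨ ((¬x1 ∨ ¬x0) ∨ (¬T ∨ ¬x2))
  step 7: ¬x1 ∨ ((¬x1 ∨ ¬x0) ∨ (F ∨ ¬x2))
  step 8: ¬x1 ∨ ((¬x1 ∨ ¬x0) ∨ ¬x2)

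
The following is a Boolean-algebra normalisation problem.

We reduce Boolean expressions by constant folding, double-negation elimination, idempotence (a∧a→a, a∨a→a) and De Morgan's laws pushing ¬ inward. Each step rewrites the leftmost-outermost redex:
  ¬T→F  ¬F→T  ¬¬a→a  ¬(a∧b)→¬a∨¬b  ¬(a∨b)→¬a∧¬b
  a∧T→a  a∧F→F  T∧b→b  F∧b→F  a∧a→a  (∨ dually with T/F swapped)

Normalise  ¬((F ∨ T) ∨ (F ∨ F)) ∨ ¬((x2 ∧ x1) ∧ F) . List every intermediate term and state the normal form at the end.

  start: ¬((F ∨ T) ∨ (F ∨ F)) ∨ ¬((x2 ∧ x1) ∧ F)
  →1  (¬(F ∨ T) ∧ ¬(F ∨ F)) ∨ ¬((x2 ∧ x1) ∧ F)
  →2  ((¬F ∧ ¬T) ∧ ¬(F ∨ F)) ∨ ¬((x2 ∧ x1) ∧ F)
  →3  ((T ∧ ¬T) ∧ ¬(F ∨ F)) ∨ ¬((x2 ∧ x1) ∧ F)
  →4  (¬T ∧ ¬(F ∨ F)) ∨ ¬((x2 ∧ x1) ∧ F)
  →5  (F ∧ ¬(F ∨ F)) ∨ ¬((x2 ∧ x1) ∧ F)
  →6  F ∨ ¬((x2 ∧ x1) ∧ F)
  →7  ¬((x2 ∧ x1) ∧ F)
  →8  ¬(x2 ∧ x1) ∨ ¬F
  →9  (¬x2 ∨ ¬x1) ∨ ¬F
  →10  (¬x2 ∨ ¬x1) ∨ T
  →11  T

Answer: normal form = T  (in 11 steps)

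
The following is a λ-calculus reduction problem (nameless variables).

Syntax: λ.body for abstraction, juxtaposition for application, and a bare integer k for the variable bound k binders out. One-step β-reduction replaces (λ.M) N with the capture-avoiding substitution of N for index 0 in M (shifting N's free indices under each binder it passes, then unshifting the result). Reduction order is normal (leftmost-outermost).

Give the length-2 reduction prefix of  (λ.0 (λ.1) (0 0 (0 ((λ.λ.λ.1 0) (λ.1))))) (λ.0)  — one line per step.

  start: (λ.0 (λ.1) (0 0 (0 ((λ.λ.λ.1 0) (λ.1))))) (λ.0)
  →1  (λ.0) (λ.λ.0) ((λ.0) (λ.0) ((λ.0) ((λ.λ.λ.1 0) (λ.λ.0))))
  →2  (λ.λ.0) ((λ.0) (λ.0) ((λ.0) ((λ.λ.λ.1 0) (λ.λ.0))))

Answer: after 2 steps: (λ.λ.0) ((λ.0) (λ.0) ((λ.0) ((λ.λ.λ.1 0) (λ.λ.0))))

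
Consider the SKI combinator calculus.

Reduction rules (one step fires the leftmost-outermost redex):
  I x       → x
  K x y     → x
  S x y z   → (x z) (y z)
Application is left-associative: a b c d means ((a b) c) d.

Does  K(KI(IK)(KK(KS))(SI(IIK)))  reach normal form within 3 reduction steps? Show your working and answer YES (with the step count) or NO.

Answer: NO — after 3 steps the term is K(K(SI(IIK))), not yet normal

Working:
  start: K(KI(IK)(KK(KS))(SI(IIK)))
  step 1: K(I(KK(KS))(SI(IIK)))
  step 2: K(KK(KS)(SI(IIK)))
  step 3: K(K(SI(IIK)))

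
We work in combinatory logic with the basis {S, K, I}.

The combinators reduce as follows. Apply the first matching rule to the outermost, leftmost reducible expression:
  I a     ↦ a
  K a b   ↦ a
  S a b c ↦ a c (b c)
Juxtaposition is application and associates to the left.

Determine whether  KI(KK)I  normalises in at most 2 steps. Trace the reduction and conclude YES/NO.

  start: KI(KK)I
  [1] II
  [2] I

Answer: YES — reaches normal form I in 2 ≤ 2 steps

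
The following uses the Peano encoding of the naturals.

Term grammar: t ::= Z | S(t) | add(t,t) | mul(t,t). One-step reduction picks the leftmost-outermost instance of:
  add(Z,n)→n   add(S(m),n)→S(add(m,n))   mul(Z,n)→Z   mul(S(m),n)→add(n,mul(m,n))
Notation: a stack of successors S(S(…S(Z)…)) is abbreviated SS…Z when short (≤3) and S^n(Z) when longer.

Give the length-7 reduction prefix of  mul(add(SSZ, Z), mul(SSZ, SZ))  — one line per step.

Answer: after 7 steps: S(add(add(SZ, mul(Z, SZ)), mul(add(SZ, Z), mul(SSZ, SZ))))

Working:
  start: mul(add(SSZ, Z), mul(SSZ, SZ))
  step 1: mul(S(add(SZ, Z)), mul(SSZ, SZ))
  step 2: add(mul(SSZ, SZ), mul(add(SZ, Z), mul(SSZ, SZ)))
  step 3: add(add(SZ, mul(SZ, SZ)), mul(add(SZ, Z), mul(SSZ, SZ)))
  step 4: add(S(add(Z, mul(SZ, SZ))), mul(add(SZ, Z), mul(SSZ, SZ)))
  step 5: S(add(add(Z, mul(SZ, SZ)), mul(add(SZ, Z), mul(SSZ, SZ))))
  step 6: S(add(mul(SZ, SZ), mul(add(SZ, Z), mul(SSZ, SZ))))
  step 7: S(add(add(SZ, mul(Z, SZ)), mul(add(SZ, Z), mul(SSZ, SZ))))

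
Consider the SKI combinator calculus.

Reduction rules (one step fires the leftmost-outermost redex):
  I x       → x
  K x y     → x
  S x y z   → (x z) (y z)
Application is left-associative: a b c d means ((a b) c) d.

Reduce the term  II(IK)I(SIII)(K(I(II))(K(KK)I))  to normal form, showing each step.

  start: II(IK)I(SIII)(K(I(II))(K(KK)I))
  →1  I(IK)I(SIII)(K(I(II))(K(KK)I))
  →2  IKI(SIII)(K(I(II))(K(KK)I))
  →3  KI(SIII)(K(I(II))(K(KK)I))
  →4  I(K(I(II))(K(KK)I))
  →5  K(I(II))(K(KK)I)
  →6  I(II)
  →7  II
  →8  I

Answer: normal form = I  (in 8 steps)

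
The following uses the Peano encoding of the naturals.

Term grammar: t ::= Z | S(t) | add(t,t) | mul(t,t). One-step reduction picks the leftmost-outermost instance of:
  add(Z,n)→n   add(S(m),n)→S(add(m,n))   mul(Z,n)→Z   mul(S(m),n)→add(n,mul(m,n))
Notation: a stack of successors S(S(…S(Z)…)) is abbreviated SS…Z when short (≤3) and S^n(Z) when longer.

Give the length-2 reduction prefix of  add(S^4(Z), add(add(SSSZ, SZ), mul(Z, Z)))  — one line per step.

Answer: after 2 steps: S(S(add(SSZ, add(add(SSSZ, SZ), mul(Z, Z)))))

Derivation:
  start: add(S^4(Z), add(add(SSSZ, SZ), mul(Z, Z)))
  step 1: S(add(SSSZ, add(add(SSSZ, SZ), mul(Z, Z))))
  step 2: S(S(add(SSZ, add(add(SSSZ, SZ), mul(Z, Z)))))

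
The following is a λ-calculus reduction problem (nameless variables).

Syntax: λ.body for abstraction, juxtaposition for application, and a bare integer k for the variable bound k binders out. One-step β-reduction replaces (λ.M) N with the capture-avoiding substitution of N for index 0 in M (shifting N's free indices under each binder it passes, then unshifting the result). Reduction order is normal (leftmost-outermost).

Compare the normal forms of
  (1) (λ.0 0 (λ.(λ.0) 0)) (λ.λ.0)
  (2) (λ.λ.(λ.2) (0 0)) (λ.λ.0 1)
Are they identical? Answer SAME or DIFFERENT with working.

Term A:
  start: (λ.0 0 (λ.(λ.0) 0)) (λ.λ.0)
  →1  (λ.λ.0) (λ.λ.0) (λ.(λ.0) 0)
  →2  (λ.0) (λ.(λ.0) 0)
  →3  λ.(λ.0) 0
  →4  λ.0

Term B:
  start: (λ.λ.(λ.2) (0 0)) (λ.λ.0 1)
  →1  λ.(λ.λ.λ.0 1) (0 0)
  →2  λ.λ.λ.0 1

Answer: DIFFERENT — A ⇓ λ.0, B ⇓ λ.λ.λ.0 1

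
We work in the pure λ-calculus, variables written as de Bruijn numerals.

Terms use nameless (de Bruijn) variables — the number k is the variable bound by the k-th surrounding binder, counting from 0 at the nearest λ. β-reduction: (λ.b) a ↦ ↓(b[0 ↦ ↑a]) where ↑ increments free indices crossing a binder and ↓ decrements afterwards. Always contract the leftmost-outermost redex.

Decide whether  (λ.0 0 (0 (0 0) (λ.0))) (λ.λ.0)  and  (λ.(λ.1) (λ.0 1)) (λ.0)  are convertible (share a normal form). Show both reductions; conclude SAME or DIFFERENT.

Answer: SAME — A ⇓ λ.0, B ⇓ λ.0

Derivation:
Term A:
  start: (λ.0 0 (0 (0 0) (λ.0))) (λ.λ.0)
  →1  (λ.λ.0) (λ.λ.0) ((λ.λ.0) ((λ.λ.0) (λ.λ.0)) (λ.0))
  →2  (λ.0) ((λ.λ.0) ((λ.λ.0) (λ.λ.0)) (λ.0))
  →3  (λ.λ.0) ((λ.λ.0) (λ.λ.0)) (λ.0)
  →4  (λ.0) (λ.0)
  →5  λ.0

Term B:
  start: (λ.(λ.1) (λ.0 1)) (λ.0)
  →1  (λ.λ.0) (λ.0 (λ.0))
  →2  λ.0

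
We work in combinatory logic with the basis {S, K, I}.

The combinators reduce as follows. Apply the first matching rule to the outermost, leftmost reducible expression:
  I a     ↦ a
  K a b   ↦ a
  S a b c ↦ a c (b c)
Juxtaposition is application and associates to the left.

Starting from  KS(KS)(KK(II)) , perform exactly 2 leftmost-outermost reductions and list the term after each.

Answer: after 2 steps: SK

Working:
  start: KS(KS)(KK(II))
  →1  S(KK(II))
  →2  SK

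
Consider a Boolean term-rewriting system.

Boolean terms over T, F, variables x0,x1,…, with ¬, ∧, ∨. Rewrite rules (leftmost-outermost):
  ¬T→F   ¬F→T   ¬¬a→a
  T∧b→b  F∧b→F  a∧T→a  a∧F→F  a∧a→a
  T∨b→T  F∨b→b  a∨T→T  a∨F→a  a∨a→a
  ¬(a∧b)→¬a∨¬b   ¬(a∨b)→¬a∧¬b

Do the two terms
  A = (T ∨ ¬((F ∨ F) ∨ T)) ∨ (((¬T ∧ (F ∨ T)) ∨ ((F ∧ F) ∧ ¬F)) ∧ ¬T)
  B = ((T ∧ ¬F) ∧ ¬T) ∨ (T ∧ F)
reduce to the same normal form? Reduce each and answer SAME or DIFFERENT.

Answer: DIFFERENT — A ⇓ T, B ⇓ F

Reduction:
Term A:
  start: (T ∨ ¬((F ∨ F) ∨ T)) ∨ (((¬T ∧ (F ∨ T)) ∨ ((F ∧ F) ∧ ¬F)) ∧ ¬T)
  →1  T ∨ (((¬T ∧ (F ∨ T)) ∨ ((F ∧ F) ∧ ¬F)) ∧ ¬T)
  →2  T

Term B:
  start: ((T ∧ ¬F) ∧ ¬T) ∨ (T ∧ F)
  →1  (¬F ∧ ¬T) ∨ (T ∧ F)
  →2  (T ∧ ¬T) ∨ (T ∧ F)
  →3  ¬T ∨ (T ∧ F)
  →4  F ∨ (T ∧ F)
  →5  T ∧ F
  →6  F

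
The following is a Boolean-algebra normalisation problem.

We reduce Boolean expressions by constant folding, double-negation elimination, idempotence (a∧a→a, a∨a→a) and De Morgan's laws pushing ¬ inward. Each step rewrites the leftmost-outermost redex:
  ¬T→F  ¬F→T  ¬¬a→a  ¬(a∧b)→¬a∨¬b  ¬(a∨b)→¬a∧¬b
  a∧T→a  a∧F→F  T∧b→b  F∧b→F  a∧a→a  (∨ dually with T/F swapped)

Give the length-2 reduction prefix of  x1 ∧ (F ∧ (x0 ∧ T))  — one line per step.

  start: x1 ∧ (F ∧ (x0 ∧ T))
  [1] x1 ∧ F
  [2] F

Answer: after 2 steps: F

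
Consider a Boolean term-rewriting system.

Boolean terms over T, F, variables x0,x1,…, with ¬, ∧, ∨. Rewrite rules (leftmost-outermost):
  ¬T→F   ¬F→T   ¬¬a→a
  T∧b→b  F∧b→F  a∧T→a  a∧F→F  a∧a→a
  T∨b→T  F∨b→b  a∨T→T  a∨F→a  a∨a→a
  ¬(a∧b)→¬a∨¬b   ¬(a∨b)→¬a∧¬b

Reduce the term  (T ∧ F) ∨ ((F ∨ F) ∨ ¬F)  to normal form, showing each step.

Answer: normal form = T  (in 5 steps)

Working:
  start: (T ∧ F) ∨ ((F ∨ F) ∨ ¬F)
  [1] F ∨ ((F ∨ F) ∨ ¬F)
  [2] (F ∨ F) ∨ ¬F
  [3] F ∨ ¬F
  [4] ¬F
  [5] T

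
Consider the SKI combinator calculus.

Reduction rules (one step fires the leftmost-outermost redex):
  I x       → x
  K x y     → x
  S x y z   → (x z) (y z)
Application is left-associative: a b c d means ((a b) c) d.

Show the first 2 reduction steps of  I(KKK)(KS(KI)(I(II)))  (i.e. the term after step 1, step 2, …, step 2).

  start: I(KKK)(KS(KI)(I(II)))
  [1] KKK(KS(KI)(I(II)))
  [2] K(KS(KI)(I(II)))

Answer: after 2 steps: K(KS(KI)(I(II)))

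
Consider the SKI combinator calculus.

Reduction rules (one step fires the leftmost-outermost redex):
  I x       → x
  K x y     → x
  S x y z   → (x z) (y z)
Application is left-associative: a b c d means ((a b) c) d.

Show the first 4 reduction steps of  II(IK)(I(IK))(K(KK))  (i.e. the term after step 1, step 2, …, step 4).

  start: II(IK)(I(IK))(K(KK))
  →1  I(IK)(I(IK))(K(KK))
  →2  IK(I(IK))(K(KK))
  →3  K(I(IK))(K(KK))
  →4  I(IK)

Answer: after 4 steps: I(IK)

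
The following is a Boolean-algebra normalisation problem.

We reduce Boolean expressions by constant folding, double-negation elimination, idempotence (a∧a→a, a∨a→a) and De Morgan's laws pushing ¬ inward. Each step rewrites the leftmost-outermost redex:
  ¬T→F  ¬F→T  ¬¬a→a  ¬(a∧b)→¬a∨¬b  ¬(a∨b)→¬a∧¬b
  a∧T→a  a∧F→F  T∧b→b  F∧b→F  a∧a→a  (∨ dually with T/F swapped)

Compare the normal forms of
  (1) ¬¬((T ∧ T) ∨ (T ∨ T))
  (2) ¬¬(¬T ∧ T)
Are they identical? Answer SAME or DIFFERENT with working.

Term A:
  start: ¬¬((T ∧ T) ∨ (T ∨ T))
  step 1: (T ∧ T) ∨ (T ∨ T)
  step 2: T ∨ (T ∨ T)
  step 3: T

Term B:
  start: ¬¬(¬T ∧ T)
  step 1: ¬T ∧ T
  step 2: ¬T
  step 3: F

Answer: DIFFERENT — A ⇓ T, B ⇓ F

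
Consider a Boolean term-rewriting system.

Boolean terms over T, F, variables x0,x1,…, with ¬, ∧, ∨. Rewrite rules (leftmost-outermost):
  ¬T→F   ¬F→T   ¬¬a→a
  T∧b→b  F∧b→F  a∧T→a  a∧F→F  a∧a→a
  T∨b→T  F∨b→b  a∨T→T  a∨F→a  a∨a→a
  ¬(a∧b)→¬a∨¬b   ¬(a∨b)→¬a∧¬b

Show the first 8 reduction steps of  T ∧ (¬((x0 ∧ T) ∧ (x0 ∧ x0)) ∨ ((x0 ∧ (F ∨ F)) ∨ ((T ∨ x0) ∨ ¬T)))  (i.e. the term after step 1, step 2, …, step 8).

  start: T ∧ (¬((x0 ∧ T) ∧ (x0 ∧ x0)) ∨ ((x0 ∧ (F ∨ F)) ∨ ((T ∨ x0) ∨ ¬T)))
  →1  ¬((x0 ∧ T) ∧ (x0 ∧ x0)) ∨ ((x0 ∧ (F ∨ F)) ∨ ((T ∨ x0) ∨ ¬T))
  →2  (¬(x0 ∧ T) ∨ ¬(x0 ∧ x0)) ∨ ((x0 ∧ (F ∨ F)) ∨ ((T ∨ x0) ∨ ¬T))
  →3  ((¬x0 ∨ ¬T) ∨ ¬(x0 ∧ x0)) ∨ ((x0 ∧ (F ∨ F)) ∨ ((T ∨ x0) ∨ ¬T))
  →4  ((¬x0 ∨ F) ∨ ¬(x0 ∧ x0)) ∨ ((x0 ∧ (F ∨ F)) ∨ ((T ∨ x0) ∨ ¬T))
  →5  (¬x0 ∨ ¬(x0 ∧ x0)) ∨ ((x0 ∧ (F ∨ F)) ∨ ((T ∨ x0) ∨ ¬T))
  →6  (¬x0 ∨ (¬x0 ∨ ¬x0)) ∨ ((x0 ∧ (F ∨ F)) ∨ ((T ∨ x0) ∨ ¬T))
  →7  (¬x0 ∨ ¬x0) ∨ ((x0 ∧ (F ∨ F)) ∨ ((T ∨ x0) ∨ ¬T))
  →8  ¬x0 ∨ ((x0 ∧ (F ∨ F)) ∨ ((T ∨ x0) ∨ ¬T))

Answer: after 8 steps: ¬x0 ∨ ((x0 ∧ (F ∨ F)) ∨ ((T ∨ x0) ∨ ¬T))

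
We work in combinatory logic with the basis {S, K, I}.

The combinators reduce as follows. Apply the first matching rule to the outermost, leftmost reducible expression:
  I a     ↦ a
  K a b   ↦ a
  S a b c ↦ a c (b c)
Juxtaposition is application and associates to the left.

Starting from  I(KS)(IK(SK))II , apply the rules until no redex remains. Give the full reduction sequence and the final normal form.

  start: I(KS)(IK(SK))II
  [1] KS(IK(SK))II
  [2] SII

Answer: normal form = SII  (in 2 steps)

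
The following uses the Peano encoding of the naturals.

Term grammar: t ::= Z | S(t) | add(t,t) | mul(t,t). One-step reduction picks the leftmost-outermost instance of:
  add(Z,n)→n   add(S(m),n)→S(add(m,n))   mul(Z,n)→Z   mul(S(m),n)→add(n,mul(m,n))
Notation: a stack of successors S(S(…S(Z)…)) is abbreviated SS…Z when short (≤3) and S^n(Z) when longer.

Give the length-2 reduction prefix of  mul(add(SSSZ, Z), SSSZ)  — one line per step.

  start: mul(add(SSSZ, Z), SSSZ)
  [1] mul(S(add(SSZ, Z)), SSSZ)
  [2] add(SSSZ, mul(add(SSZ, Z), SSSZ))

Answer: after 2 steps: add(SSSZ, mul(add(SSZ, Z), SSSZ))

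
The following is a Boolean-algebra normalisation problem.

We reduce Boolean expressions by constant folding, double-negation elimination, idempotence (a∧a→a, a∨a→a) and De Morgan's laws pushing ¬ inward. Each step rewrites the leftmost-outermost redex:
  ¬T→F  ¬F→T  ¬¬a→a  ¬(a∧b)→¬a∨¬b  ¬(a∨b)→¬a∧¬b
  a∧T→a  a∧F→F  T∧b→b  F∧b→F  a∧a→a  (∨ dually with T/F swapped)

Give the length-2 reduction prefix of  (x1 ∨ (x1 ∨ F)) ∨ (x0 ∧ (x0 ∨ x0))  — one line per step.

  start: (x1 ∨ (x1 ∨ F)) ∨ (x0 ∧ (x0 ∨ x0))
  →1  (x1 ∨ x1) ∨ (x0 ∧ (x0 ∨ x0))
  →2  x1 ∨ (x0 ∧ (x0 ∨ x0))

Answer: after 2 steps: x1 ∨ (x0 ∧ (x0 ∨ x0))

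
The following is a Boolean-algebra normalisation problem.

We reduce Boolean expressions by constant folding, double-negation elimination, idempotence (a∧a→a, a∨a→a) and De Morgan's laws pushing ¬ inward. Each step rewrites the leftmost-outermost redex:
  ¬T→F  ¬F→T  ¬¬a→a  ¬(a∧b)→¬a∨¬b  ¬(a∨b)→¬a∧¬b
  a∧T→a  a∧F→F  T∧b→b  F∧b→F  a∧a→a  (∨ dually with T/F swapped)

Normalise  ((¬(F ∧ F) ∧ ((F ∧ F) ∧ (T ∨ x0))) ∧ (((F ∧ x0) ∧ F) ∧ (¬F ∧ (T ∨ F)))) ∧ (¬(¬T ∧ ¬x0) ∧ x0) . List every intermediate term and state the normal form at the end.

Answer: normal form = F  (in 8 steps)

Working:
  start: ((¬(F ∧ F) ∧ ((F ∧ F) ∧ (T ∨ x0))) ∧ (((F ∧ x0) ∧ F) ∧ (¬F ∧ (T ∨ F)))) ∧ (¬(¬T ∧ ¬x0) ∧ x0)
  →1  (((¬F ∨ ¬F) ∧ ((F ∧ F) ∧ (T ∨ x0))) ∧ (((F ∧ x0) ∧ F) ∧ (¬F ∧ (T ∨ F)))) ∧ (¬(¬T ∧ ¬x0) ∧ x0)
  →2  ((¬F ∧ ((F ∧ F) ∧ (T ∨ x0))) ∧ (((F ∧ x0) ∧ F) ∧ (¬F ∧ (T ∨ F)))) ∧ (¬(¬T ∧ ¬x0) ∧ x0)
  →3  ((T ∧ ((F ∧ F) ∧ (T ∨ x0))) ∧ (((F ∧ x0) ∧ F) ∧ (¬F ∧ (T ∨ F)))) ∧ (¬(¬T ∧ ¬x0) ∧ x0)
  →4  (((F ∧ F) ∧ (T ∨ x0)) ∧ (((F ∧ x0) ∧ F) ∧ (¬F ∧ (T ∨ F)))) ∧ (¬(¬T ∧ ¬x0) ∧ x0)
  →5  ((F ∧ (T ∨ x0)) ∧ (((F ∧ x0) ∧ F) ∧ (¬F ∧ (T ∨ F)))) ∧ (¬(¬T ∧ ¬x0) ∧ x0)
  →6  (F ∧ (((F ∧ x0) ∧ F) ∧ (¬F ∧ (T ∨ F)))) ∧ (¬(¬T ∧ ¬x0) ∧ x0)
  →7  F ∧ (¬(¬T ∧ ¬x0) ∧ x0)
  →8  F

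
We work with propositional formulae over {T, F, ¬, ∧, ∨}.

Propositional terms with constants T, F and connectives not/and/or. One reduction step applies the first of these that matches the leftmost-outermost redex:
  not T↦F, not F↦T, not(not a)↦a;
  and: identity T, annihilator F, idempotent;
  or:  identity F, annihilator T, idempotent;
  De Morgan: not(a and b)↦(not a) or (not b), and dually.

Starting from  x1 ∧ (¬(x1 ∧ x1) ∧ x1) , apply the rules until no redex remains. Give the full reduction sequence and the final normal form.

Answer: normal form = x1 ∧ (¬x1 ∧ x1)  (in 2 steps)

Derivation:
  start: x1 ∧ (¬(x1 ∧ x1) ∧ x1)
  [1] x1 ∧ ((¬x1 ∨ ¬x1) ∧ x1)
  [2] x1 ∧ (¬x1 ∧ x1)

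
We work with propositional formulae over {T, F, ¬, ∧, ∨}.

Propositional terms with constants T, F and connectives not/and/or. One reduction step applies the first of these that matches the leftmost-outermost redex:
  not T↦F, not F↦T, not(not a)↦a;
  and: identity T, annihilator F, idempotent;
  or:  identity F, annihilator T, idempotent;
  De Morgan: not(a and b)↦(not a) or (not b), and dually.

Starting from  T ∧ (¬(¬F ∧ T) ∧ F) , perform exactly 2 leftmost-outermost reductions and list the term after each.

  start: T ∧ (¬(¬F ∧ T) ∧ F)
  [1] ¬(¬F ∧ T) ∧ F
  [2] F

Answer: after 2 steps: F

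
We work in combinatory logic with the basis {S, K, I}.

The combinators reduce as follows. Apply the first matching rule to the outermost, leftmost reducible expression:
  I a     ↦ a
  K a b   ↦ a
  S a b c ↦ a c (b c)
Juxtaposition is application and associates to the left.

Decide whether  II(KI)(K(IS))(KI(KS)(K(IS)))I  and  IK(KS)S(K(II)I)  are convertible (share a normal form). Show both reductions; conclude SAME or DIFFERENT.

Answer: SAME — A ⇓ S, B ⇓ S

Reduction:
Term A:
  start: II(KI)(K(IS))(KI(KS)(K(IS)))I
  [1] I(KI)(K(IS))(KI(KS)(K(IS)))I
  [2] KI(K(IS))(KI(KS)(K(IS)))I
  [3] I(KI(KS)(K(IS)))I
  [4] KI(KS)(K(IS))I
  [5] I(K(IS))I
  [6] K(IS)I
  [7] IS
  [8] S

Term B:
  start: IK(KS)S(K(II)I)
  [1] K(KS)S(K(II)I)
  [2] KS(K(II)I)
  [3] S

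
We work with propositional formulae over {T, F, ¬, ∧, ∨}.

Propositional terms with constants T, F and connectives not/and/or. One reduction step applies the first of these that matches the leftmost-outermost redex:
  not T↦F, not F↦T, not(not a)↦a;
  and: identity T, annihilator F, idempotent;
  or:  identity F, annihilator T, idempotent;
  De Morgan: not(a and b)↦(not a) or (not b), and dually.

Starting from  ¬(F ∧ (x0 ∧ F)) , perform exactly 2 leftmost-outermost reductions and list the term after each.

Answer: after 2 steps: T ∨ ¬(x0 ∧ F)

Derivation:
  start: ¬(F ∧ (x0 ∧ F))
  [1] ¬F ∨ ¬(x0 ∧ F)
  [2] T ∨ ¬(x0 ∧ F)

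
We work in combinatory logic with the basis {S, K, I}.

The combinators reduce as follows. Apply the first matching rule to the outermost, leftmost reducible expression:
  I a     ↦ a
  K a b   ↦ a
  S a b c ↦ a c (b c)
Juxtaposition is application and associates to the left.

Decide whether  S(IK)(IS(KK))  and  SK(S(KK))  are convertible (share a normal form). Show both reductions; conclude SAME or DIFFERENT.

Answer: SAME — A ⇓ SK(S(KK)), B ⇓ SK(S(KK))

Working:
Term A:
  start: S(IK)(IS(KK))
  step 1: SK(IS(KK))
  step 2: SK(S(KK))

Term B:
  start: SK(S(KK))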